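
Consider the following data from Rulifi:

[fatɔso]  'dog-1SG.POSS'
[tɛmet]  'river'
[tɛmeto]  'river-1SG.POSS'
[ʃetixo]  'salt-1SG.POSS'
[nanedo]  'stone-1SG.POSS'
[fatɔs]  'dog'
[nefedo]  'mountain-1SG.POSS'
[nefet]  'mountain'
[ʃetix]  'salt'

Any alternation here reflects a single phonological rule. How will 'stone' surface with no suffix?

[nanet]

The root 'mountain' surfaces as [nefet] and [nefedo], with a stem-final [t] ~ [d] alternation.
Compare 'river', with invariant [t] in [tɛmet] and [tɛmeto]: an analysis with underlying /t/ and a rule producing [d] before the 1SG.POSS suffix would wrongly predict alternation here too.
The alternation reflects word-final obstruent devoicing: voiced obstruents become voiceless word-finally. /d/ is underlying.
The one attested form of 'stone', [nanedo], shows underlying /naned/. Applying the same rule word-finally gives [nanet].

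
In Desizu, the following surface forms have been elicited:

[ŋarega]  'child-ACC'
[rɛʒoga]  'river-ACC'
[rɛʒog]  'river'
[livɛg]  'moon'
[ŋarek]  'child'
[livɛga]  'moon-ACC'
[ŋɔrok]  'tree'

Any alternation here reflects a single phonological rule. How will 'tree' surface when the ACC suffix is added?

[ŋɔroga]

The root 'child' surfaces as [ŋarega] and [ŋarek], with a stem-final [g] ~ [k] alternation.
Compare 'moon', with invariant [g] in [livɛga] and [livɛg]: an analysis with underlying /g/ and a rule producing [k] in isolation would wrongly predict alternation here too.
The alternation reflects intervocalic voicing: voiceless stops become voiced between vowels. /k/ is underlying.
From [ŋɔrok] the stem 'tree' is /ŋɔrok/; between vowels this yields [ŋɔroga].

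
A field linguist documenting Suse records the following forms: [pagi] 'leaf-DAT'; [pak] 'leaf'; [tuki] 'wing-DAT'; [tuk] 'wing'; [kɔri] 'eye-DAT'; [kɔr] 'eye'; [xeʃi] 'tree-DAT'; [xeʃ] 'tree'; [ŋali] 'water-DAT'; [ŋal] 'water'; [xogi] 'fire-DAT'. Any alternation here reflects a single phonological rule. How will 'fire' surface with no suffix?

The root 'leaf' surfaces as [pagi] and [pak], with a stem-final [g] ~ [k] alternation.
If /k/ were underlying and a rule turned it into [g] before the DAT suffix, 'wing' would also alternate; but it has [k] in both [tuki] and [tuk].
Therefore /g/ is basic and [k] is derived by word-final obstruent devoicing (voiced obstruents become voiceless word-finally).
The one attested form of 'fire', [xogi], shows underlying /xog/. Applying the same rule word-finally gives [xok].

[xok]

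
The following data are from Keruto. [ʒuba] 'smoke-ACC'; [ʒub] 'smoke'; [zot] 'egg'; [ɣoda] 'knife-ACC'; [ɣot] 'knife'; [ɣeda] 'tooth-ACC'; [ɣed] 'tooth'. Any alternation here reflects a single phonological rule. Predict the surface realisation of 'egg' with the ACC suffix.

In [ɣoda] and [ɣot] the final segment of 'knife' alternates: [d] ~ [t].
But 'tooth' keeps [d] in both environments ([ɣeda], [ɣed]), so there is no rule changing /d/ to [t] in isolation.
The underlying segment must be /t/; voiceless stops become voiced between vowels, yielding [d] there.
The one attested form of 'egg', [zot], shows underlying /zot/. Applying the same rule between vowels gives [zoda].

[zoda]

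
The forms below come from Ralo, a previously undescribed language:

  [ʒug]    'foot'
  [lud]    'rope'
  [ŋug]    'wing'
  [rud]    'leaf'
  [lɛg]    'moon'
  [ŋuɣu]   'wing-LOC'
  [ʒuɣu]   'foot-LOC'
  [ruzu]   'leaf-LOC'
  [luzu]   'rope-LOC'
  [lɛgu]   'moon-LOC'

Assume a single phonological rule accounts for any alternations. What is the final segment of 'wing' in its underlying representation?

/ɣ/

The stem for 'wing' ends in [ɣ] in [ŋuɣu] but [g] in [ŋug].
The stem 'moon' ([lɛgu], [lɛg]) shows [g] unchanged in both environments, so [g] cannot be basic with [ɣ] derived before the LOC suffix.
The underlying segment must be /ɣ/; voiced fricatives become stops word-finally, yielding [g] there.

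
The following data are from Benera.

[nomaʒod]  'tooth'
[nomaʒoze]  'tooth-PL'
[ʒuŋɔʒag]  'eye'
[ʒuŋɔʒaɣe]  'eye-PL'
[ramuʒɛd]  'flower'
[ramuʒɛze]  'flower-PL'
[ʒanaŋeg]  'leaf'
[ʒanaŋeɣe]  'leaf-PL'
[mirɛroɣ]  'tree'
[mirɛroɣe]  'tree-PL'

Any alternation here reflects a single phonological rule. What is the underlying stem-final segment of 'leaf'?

'leaf' shows [g] ~ [ɣ] at the end of the stem ([ʒanaŋeg] vs [ʒanaŋeɣe]).
If /ɣ/ were underlying and a rule turned it into [g] in isolation, 'tree' would also alternate; but it has [ɣ] in both [mirɛroɣ] and [mirɛroɣe].
So /g/ is underlying, and a rule of intervocalic spirantization — voiced stops become fricatives between vowels — gives [ɣ].

/g/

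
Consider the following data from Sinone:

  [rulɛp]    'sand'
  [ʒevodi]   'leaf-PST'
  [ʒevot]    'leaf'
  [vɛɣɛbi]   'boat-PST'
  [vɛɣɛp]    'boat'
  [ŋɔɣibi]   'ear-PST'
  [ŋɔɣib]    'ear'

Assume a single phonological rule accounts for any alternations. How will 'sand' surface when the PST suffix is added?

'boat' shows [b] ~ [p] at the end of the stem ([vɛɣɛbi] vs [vɛɣɛp]).
The stem 'ear' ([ŋɔɣibi], [ŋɔɣib]) shows [b] unchanged in both environments, so [b] cannot be basic with [p] derived in isolation.
Therefore /p/ is basic and [b] is derived by intervocalic voicing (voiceless stops become voiced between vowels).
The one attested form of 'sand', [rulɛp], shows underlying /rulɛp/. Applying the same rule between vowels gives [rulɛbi].

[rulɛbi]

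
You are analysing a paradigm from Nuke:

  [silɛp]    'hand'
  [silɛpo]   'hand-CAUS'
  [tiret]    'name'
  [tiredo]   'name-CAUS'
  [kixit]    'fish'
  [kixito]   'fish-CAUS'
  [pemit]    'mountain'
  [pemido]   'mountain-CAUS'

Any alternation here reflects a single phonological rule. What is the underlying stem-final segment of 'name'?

The root 'name' surfaces as [tiret] and [tiredo], with a stem-final [t] ~ [d] alternation.
But 'fish' keeps [t] in both environments ([kixit], [kixito]), so there is no rule changing /t/ to [d] before the CAUS suffix.
The alternation reflects word-final obstruent devoicing: voiced obstruents become voiceless word-finally. /d/ is underlying.

/d/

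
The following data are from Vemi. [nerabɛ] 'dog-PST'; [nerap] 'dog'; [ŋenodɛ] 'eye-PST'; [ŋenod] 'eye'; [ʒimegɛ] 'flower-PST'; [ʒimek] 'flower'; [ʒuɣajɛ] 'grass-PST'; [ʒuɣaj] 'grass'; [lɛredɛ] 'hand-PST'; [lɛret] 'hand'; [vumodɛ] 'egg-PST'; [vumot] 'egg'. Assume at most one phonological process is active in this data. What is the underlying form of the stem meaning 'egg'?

'egg' shows [d] ~ [t] at the end of the stem ([vumodɛ] vs [vumot]).
The stem 'eye' ([ŋenodɛ], [ŋenod]) shows [d] unchanged in both environments, so [d] cannot be basic with [t] derived in isolation.
The underlying segment must be /t/; voiceless stops become voiced between vowels, yielding [d] there.
So 'egg' = /vumot/.

/vumot/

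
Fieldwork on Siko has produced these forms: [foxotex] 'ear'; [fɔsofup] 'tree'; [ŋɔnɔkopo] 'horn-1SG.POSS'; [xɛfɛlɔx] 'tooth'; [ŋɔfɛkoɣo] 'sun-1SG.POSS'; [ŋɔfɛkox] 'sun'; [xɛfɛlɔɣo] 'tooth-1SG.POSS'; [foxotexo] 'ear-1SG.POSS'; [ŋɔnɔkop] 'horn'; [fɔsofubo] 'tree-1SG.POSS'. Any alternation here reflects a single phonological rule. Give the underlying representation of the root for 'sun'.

/ŋɔfɛkoɣ/

'sun' shows [ɣ] ~ [x] at the end of the stem ([ŋɔfɛkoɣo] vs [ŋɔfɛkox]).
But 'ear' keeps [x] in both environments ([foxotexo], [foxotex]), so there is no rule changing /x/ to [ɣ] before the 1SG.POSS suffix.
The underlying segment must be /ɣ/; voiced obstruents become voiceless word-finally, yielding [x] there.
So 'sun' = /ŋɔfɛkoɣ/.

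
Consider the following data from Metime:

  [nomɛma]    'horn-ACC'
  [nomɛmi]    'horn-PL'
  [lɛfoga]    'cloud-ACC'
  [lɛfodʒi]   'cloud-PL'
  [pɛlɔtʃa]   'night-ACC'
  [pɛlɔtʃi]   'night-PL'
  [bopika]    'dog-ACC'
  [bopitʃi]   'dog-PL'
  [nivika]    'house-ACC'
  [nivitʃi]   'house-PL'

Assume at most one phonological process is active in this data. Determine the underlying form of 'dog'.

The stem for 'dog' ends in [k] in [bopika] but [tʃ] in [bopitʃi].
But 'night' keeps [tʃ] in both environments ([pɛlɔtʃa], [pɛlɔtʃi]), so there is no rule changing /tʃ/ to [k] before the ACC suffix.
The alternation reflects palatalization before a front vowel: /k/ and /g/ become palato-alveolar [tʃ] and [dʒ] before a front vowel. /k/ is underlying.

/bopik/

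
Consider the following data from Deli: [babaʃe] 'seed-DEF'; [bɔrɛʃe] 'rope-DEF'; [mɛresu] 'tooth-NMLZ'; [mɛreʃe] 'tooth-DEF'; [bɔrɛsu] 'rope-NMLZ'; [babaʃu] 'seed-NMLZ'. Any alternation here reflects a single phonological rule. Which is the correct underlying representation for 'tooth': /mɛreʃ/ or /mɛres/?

The stem for 'tooth' ends in [ʃ] in [mɛreʃe] but [s] in [mɛresu].
If /ʃ/ were underlying and a rule turned it into [s] before the NMLZ suffix, 'seed' would also alternate; but it has [ʃ] in both [babaʃe] and [babaʃu].
Therefore /s/ is basic and [ʃ] is derived by palatalization before a front vowel (/s/ becomes palato-alveolar [ʃ] before a front vowel).

/mɛres/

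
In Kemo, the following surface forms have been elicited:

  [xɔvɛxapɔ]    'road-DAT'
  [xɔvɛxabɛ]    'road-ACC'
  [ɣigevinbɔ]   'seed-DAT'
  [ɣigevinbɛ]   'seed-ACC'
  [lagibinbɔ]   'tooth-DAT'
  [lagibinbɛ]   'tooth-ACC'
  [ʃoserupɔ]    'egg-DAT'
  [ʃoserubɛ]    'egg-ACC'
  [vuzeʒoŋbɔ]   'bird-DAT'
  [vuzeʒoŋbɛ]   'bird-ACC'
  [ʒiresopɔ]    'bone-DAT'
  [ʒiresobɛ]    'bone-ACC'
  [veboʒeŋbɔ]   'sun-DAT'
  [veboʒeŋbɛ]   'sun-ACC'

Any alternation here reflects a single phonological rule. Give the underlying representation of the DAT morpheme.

/-pɔ/

The DAT morpheme has two allomorphs, [-bɔ] and [-pɔ].
The ACC suffix, which begins with [b], is invariant after every stem; so [b] is not altered by any rule here.
So the underlying form is /-pɔ/, and voiceless stops become voiced after a nasal.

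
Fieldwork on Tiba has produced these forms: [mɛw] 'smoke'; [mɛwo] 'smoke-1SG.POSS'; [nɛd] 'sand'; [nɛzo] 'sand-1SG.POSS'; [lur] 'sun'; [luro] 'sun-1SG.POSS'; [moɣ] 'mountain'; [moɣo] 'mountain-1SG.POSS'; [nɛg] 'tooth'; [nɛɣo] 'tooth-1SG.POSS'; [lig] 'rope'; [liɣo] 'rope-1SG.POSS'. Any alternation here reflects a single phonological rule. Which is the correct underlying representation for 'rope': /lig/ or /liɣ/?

'rope' shows [g] ~ [ɣ] at the end of the stem ([lig] vs [liɣo]).
If /ɣ/ were underlying and a rule turned it into [g] in isolation, 'mountain' would also alternate; but it has [ɣ] in both [moɣ] and [moɣo].
Therefore /g/ is basic and [ɣ] is derived by intervocalic spirantization (voiced stops become fricatives between vowels).

/lig/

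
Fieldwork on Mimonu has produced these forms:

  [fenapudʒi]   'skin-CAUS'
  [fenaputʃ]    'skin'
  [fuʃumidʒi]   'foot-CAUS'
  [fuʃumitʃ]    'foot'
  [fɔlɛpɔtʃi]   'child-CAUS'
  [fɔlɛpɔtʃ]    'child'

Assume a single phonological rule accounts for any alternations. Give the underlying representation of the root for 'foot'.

/fuʃumidʒ/

'foot' shows [dʒ] ~ [tʃ] at the end of the stem ([fuʃumidʒi] vs [fuʃumitʃ]).
If /tʃ/ were underlying and a rule turned it into [dʒ] before the CAUS suffix, 'child' would also alternate; but it has [tʃ] in both [fɔlɛpɔtʃi] and [fɔlɛpɔtʃ].
So /dʒ/ is underlying, and a rule of word-final obstruent devoicing — voiced obstruents become voiceless word-finally — gives [tʃ].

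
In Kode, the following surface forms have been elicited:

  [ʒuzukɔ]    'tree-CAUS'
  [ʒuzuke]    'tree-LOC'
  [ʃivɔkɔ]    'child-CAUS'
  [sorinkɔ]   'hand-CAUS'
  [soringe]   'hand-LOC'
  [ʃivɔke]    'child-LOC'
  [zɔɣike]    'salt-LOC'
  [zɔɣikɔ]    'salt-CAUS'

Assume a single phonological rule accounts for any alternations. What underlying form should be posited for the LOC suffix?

/-ge/

The LOC morpheme has two allomorphs, [-ge] and [-ke].
By contrast the CAUS suffix keeps its initial [k] throughout — that segment must be underlying.
The LOC suffix is therefore /-ge/ underlyingly, with post-vocalic devoicing: voiced stops become voiceless after a vowel.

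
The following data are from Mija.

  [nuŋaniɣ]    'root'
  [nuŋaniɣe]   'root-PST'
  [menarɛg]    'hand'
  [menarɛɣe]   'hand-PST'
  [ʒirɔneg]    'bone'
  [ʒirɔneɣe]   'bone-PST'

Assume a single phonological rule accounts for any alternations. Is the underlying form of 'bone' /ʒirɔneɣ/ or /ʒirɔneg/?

/ʒirɔneg/

In [ʒirɔneg] and [ʒirɔneɣe] the final segment of 'bone' alternates: [g] ~ [ɣ].
The stem 'root' ([nuŋaniɣ], [nuŋaniɣe]) shows [ɣ] unchanged in both environments, so [ɣ] cannot be basic with [g] derived in isolation.
The underlying segment must be /g/; voiced stops become fricatives between vowels, yielding [ɣ] there.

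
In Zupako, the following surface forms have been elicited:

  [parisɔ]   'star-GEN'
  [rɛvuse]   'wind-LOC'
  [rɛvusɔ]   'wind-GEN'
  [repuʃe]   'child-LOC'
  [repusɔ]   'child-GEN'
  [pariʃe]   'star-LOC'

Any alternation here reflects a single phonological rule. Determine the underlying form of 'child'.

The root 'child' surfaces as [repuʃe] and [repusɔ], with a stem-final [ʃ] ~ [s] alternation.
If /s/ were underlying and a rule turned it into [ʃ] before the LOC suffix, 'wind' would also alternate; but it has [s] in both [rɛvuse] and [rɛvusɔ].
The alternation reflects depalatalization: palato-alveolar /ʃ/ becomes [s] when no front vowel follows. /ʃ/ is underlying.

/repuʃ/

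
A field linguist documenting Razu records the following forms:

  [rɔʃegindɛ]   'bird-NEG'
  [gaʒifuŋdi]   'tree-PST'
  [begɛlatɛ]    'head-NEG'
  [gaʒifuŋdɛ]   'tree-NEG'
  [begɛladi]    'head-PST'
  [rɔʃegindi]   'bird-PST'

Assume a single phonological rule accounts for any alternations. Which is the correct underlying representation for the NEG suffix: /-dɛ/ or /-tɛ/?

/-tɛ/

The NEG morpheme has two allomorphs, [-dɛ] and [-tɛ].
By contrast the PST suffix keeps its initial [d] throughout — that segment must be underlying.
So the underlying form is /-tɛ/, and voiceless stops become voiced after a nasal.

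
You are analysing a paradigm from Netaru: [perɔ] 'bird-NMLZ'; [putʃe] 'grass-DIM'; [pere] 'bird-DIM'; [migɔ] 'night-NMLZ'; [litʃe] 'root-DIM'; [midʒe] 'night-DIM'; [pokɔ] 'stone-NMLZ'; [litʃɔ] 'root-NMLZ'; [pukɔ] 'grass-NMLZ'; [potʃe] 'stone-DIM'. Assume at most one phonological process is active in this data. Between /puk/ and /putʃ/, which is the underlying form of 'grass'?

/puk/

'grass' shows [tʃ] ~ [k] at the end of the stem ([putʃe] vs [pukɔ]).
Compare 'root', with invariant [tʃ] in [litʃe] and [litʃɔ]: an analysis with underlying /tʃ/ and a rule producing [k] before the NMLZ suffix would wrongly predict alternation here too.
The underlying segment must be /k/; /k/ and /g/ become palato-alveolar [tʃ] and [dʒ] before a front vowel, yielding [tʃ] there.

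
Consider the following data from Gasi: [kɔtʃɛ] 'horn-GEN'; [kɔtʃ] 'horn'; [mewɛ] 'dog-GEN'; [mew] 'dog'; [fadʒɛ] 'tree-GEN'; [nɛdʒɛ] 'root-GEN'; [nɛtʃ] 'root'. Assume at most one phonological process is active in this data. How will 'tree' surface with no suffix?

[fatʃ]

The root 'root' surfaces as [nɛdʒɛ] and [nɛtʃ], with a stem-final [dʒ] ~ [tʃ] alternation.
But 'horn' keeps [tʃ] in both environments ([kɔtʃɛ], [kɔtʃ]), so there is no rule changing /tʃ/ to [dʒ] before the GEN suffix.
So /dʒ/ is underlying, and a rule of word-final obstruent devoicing — voiced obstruents become voiceless word-finally — gives [tʃ].
From [fadʒɛ] the stem 'tree' is /fadʒ/; word-finally this yields [fatʃ].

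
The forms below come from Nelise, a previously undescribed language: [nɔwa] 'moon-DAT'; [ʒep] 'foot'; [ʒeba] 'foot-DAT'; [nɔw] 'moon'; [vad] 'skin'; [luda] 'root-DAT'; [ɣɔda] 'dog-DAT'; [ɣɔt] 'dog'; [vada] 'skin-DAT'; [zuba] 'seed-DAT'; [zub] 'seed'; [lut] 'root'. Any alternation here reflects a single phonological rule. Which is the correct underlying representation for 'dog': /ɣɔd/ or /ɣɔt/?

/ɣɔt/

The root 'dog' surfaces as [ɣɔda] and [ɣɔt], with a stem-final [d] ~ [t] alternation.
Compare 'skin', with invariant [d] in [vada] and [vad]: an analysis with underlying /d/ and a rule producing [t] in isolation would wrongly predict alternation here too.
Therefore /t/ is basic and [d] is derived by intervocalic voicing (voiceless stops become voiced between vowels).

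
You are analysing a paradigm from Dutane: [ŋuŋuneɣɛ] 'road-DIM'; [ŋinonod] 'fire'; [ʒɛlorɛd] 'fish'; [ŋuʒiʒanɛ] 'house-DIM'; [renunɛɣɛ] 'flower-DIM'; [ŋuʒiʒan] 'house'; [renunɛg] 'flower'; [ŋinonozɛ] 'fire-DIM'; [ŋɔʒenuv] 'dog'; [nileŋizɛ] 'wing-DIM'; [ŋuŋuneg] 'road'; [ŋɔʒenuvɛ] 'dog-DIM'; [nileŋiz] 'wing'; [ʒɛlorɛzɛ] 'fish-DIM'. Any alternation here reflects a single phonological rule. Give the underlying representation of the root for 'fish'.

/ʒɛlorɛd/

The stem for 'fish' ends in [z] in [ʒɛlorɛzɛ] but [d] in [ʒɛlorɛd].
The stem 'wing' ([nileŋizɛ], [nileŋiz]) shows [z] unchanged in both environments, so [z] cannot be basic with [d] derived in isolation.
Therefore /d/ is basic and [z] is derived by intervocalic spirantization (voiced stops become fricatives between vowels).
So 'fish' = /ʒɛlorɛd/.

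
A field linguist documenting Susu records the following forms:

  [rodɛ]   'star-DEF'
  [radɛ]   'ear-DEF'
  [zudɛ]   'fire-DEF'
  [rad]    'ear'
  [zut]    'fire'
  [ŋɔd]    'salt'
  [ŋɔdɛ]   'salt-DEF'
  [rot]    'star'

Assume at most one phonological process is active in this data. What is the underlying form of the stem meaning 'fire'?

/zut/

In [zudɛ] and [zut] the final segment of 'fire' alternates: [d] ~ [t].
If /d/ were underlying and a rule turned it into [t] in isolation, 'ear' would also alternate; but it has [d] in both [radɛ] and [rad].
Therefore /t/ is basic and [d] is derived by intervocalic voicing (voiceless stops become voiced between vowels).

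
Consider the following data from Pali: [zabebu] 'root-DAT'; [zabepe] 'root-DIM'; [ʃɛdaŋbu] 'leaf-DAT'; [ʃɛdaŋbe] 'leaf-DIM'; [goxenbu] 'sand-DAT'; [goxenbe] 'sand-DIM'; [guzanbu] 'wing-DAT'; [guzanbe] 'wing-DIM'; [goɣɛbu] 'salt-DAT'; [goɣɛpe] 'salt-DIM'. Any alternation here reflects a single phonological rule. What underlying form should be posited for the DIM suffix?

/-pe/

The DIM morpheme has two allomorphs, [-be] and [-pe].
By contrast the DAT suffix keeps its initial [b] throughout — that segment must be underlying.
The DIM suffix is therefore /-pe/ underlyingly, with post-nasal voicing: voiceless stops become voiced after a nasal.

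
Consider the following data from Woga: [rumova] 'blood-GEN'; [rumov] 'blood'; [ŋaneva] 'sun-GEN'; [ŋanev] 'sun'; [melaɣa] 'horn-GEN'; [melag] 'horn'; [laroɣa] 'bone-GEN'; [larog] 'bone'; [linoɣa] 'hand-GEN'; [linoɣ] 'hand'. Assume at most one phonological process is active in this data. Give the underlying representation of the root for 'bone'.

/larog/

The root 'bone' surfaces as [laroɣa] and [larog], with a stem-final [ɣ] ~ [g] alternation.
The stem 'hand' ([linoɣa], [linoɣ]) shows [ɣ] unchanged in both environments, so [ɣ] cannot be basic with [g] derived in isolation.
Therefore /g/ is basic and [ɣ] is derived by intervocalic spirantization (voiced stops become fricatives between vowels).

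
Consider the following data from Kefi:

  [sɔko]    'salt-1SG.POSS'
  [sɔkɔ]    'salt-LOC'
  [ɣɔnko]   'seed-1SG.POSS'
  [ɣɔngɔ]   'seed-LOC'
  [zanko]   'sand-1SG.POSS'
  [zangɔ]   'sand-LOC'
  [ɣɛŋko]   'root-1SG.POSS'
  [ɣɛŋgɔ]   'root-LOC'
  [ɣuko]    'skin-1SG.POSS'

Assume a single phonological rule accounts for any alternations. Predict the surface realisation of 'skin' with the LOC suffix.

[ɣukɔ]

The LOC morpheme has two allomorphs, [-gɔ] and [-kɔ].
The 1SG.POSS suffix, which begins with [k], is invariant after every stem; so [k] is not altered by any rule here.
The LOC suffix is therefore /-gɔ/ underlyingly, with post-vocalic devoicing: voiced stops become voiceless after a vowel.
After 'skin', which ends in a vowel, the suffix surfaces as [-kɔ], giving [ɣukɔ].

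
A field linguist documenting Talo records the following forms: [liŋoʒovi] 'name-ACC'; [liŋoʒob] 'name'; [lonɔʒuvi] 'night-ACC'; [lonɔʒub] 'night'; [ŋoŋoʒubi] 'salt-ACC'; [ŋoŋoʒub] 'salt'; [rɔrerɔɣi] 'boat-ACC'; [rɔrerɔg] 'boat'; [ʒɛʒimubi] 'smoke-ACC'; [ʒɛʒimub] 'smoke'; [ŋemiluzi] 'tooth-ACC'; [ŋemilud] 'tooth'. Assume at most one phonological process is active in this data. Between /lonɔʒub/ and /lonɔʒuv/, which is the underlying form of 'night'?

/lonɔʒuv/

The stem for 'night' ends in [v] in [lonɔʒuvi] but [b] in [lonɔʒub].
If /b/ were underlying and a rule turned it into [v] before the ACC suffix, 'salt' would also alternate; but it has [b] in both [ŋoŋoʒubi] and [ŋoŋoʒub].
The underlying segment must be /v/; voiced fricatives become stops word-finally, yielding [b] there.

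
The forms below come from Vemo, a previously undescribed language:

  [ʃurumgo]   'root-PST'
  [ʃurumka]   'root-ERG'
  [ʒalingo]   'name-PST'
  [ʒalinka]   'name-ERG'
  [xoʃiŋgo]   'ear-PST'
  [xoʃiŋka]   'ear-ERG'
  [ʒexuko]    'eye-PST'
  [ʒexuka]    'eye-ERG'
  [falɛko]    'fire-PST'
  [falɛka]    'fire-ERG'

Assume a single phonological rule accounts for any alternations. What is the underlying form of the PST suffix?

The PST morpheme has two allomorphs, [-go] and [-ko].
By contrast the ERG suffix keeps its initial [k] throughout — that segment must be underlying.
The PST suffix is therefore /-go/ underlyingly, with post-vocalic devoicing: voiced stops become voiceless after a vowel.

/-go/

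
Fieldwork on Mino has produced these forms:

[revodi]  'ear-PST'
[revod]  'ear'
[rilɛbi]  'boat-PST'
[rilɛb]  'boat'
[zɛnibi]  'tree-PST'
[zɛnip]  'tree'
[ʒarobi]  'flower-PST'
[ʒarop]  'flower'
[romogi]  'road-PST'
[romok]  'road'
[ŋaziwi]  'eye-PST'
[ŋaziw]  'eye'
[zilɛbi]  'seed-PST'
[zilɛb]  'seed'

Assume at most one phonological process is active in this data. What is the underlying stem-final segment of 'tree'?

In [zɛnibi] and [zɛnip] the final segment of 'tree' alternates: [b] ~ [p].
The stem 'seed' ([zilɛbi], [zilɛb]) shows [b] unchanged in both environments, so [b] cannot be basic with [p] derived in isolation.
So /p/ is underlying, and a rule of intervocalic voicing — voiceless stops become voiced between vowels — gives [b].

/p/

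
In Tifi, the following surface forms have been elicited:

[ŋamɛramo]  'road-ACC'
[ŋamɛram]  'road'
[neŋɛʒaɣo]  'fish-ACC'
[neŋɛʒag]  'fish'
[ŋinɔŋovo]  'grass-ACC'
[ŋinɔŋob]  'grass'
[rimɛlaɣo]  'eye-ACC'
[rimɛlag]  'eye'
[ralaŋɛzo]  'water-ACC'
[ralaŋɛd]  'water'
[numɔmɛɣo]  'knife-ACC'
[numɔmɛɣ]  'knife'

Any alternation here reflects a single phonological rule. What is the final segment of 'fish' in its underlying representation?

The root 'fish' surfaces as [neŋɛʒaɣo] and [neŋɛʒag], with a stem-final [ɣ] ~ [g] alternation.
Compare 'knife', with invariant [ɣ] in [numɔmɛɣo] and [numɔmɛɣ]: an analysis with underlying /ɣ/ and a rule producing [g] in isolation would wrongly predict alternation here too.
Therefore /g/ is basic and [ɣ] is derived by intervocalic spirantization (voiced stops become fricatives between vowels).

/g/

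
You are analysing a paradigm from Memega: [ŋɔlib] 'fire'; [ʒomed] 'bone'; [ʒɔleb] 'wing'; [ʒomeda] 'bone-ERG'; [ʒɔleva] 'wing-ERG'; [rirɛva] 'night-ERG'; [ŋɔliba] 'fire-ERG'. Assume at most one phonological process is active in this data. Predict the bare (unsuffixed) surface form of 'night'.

[rirɛb]

In [ʒɔleva] and [ʒɔleb] the final segment of 'wing' alternates: [v] ~ [b].
But 'fire' keeps [b] in both environments ([ŋɔliba], [ŋɔlib]), so there is no rule changing /b/ to [v] before the ERG suffix.
The underlying segment must be /v/; voiced fricatives become stops word-finally, yielding [b] there.
From [rirɛva] the stem 'night' is /rirɛv/; word-finally this yields [rirɛb].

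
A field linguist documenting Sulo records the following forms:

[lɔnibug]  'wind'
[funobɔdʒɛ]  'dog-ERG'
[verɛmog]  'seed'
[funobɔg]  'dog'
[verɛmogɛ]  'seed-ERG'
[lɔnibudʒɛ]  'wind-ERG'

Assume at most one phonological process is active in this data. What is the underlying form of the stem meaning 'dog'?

The stem for 'dog' ends in [dʒ] in [funobɔdʒɛ] but [g] in [funobɔg].
Compare 'seed', with invariant [g] in [verɛmogɛ] and [verɛmog]: an analysis with underlying /g/ and a rule producing [dʒ] before the ERG suffix would wrongly predict alternation here too.
The alternation reflects depalatalization: palato-alveolar /dʒ/ becomes [g] when no front vowel follows. /dʒ/ is underlying.
Hence 'dog' is /funobɔdʒ/ underlyingly.

/funobɔdʒ/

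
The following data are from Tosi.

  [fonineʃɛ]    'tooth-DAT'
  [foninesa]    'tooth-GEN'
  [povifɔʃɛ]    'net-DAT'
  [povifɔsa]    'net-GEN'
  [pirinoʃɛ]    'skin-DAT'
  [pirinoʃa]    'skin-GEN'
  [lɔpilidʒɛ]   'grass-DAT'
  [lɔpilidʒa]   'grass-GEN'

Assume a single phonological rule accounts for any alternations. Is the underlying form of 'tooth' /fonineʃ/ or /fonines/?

The stem for 'tooth' ends in [ʃ] in [fonineʃɛ] but [s] in [foninesa].
The stem 'skin' ([pirinoʃɛ], [pirinoʃa]) shows [ʃ] unchanged in both environments, so [ʃ] cannot be basic with [s] derived before the GEN suffix.
So /s/ is underlying, and a rule of palatalization before a front vowel — /s/ becomes palato-alveolar [ʃ] before a front vowel — gives [ʃ].

/fonines/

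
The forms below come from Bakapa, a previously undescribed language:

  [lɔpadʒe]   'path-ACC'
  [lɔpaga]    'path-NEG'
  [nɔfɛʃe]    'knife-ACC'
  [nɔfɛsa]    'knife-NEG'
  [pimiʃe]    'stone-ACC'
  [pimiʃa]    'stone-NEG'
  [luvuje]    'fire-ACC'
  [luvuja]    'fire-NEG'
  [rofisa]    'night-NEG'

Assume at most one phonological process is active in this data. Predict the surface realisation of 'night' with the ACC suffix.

[rofiʃe]

The root 'knife' surfaces as [nɔfɛʃe] and [nɔfɛsa], with a stem-final [ʃ] ~ [s] alternation.
But 'stone' keeps [ʃ] in both environments ([pimiʃe], [pimiʃa]), so there is no rule changing /ʃ/ to [s] before the NEG suffix.
So /s/ is underlying, and a rule of palatalization before a front vowel — /g/ and /s/ become palato-alveolar [dʒ] and [ʃ] before a front vowel — gives [ʃ].
The one attested form of 'night', [rofisa], shows underlying /rofis/. Applying the same rule before a front vowel gives [rofiʃe].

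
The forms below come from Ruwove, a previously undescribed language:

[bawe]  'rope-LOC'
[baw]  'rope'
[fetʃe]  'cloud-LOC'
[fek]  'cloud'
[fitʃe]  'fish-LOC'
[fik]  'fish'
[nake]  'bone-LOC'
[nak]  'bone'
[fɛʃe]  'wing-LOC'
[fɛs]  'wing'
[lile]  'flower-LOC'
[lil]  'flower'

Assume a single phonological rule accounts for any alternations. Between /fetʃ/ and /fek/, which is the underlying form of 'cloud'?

/fetʃ/

The stem for 'cloud' ends in [tʃ] in [fetʃe] but [k] in [fek].
But 'bone' keeps [k] in both environments ([nake], [nak]), so there is no rule changing /k/ to [tʃ] before the LOC suffix.
So /tʃ/ is underlying, and a rule of depalatalization — palato-alveolar /tʃ/ and /ʃ/ become [k] and [s] when no front vowel follows — gives [k].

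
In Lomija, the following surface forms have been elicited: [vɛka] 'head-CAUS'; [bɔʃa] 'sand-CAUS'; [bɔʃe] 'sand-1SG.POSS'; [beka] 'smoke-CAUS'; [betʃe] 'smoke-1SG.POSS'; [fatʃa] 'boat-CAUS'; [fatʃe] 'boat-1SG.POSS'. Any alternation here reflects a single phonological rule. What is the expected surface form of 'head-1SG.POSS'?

[vɛtʃe]

The root 'smoke' surfaces as [beka] and [betʃe], with a stem-final [k] ~ [tʃ] alternation.
The stem 'boat' ([fatʃa], [fatʃe]) shows [tʃ] unchanged in both environments, so [tʃ] cannot be basic with [k] derived before the CAUS suffix.
The underlying segment must be /k/; /k/ becomes palato-alveolar [tʃ] before a front vowel, yielding [tʃ] there.
The one attested form of 'head', [vɛka], shows underlying /vɛk/. Applying the same rule before a front vowel gives [vɛtʃe].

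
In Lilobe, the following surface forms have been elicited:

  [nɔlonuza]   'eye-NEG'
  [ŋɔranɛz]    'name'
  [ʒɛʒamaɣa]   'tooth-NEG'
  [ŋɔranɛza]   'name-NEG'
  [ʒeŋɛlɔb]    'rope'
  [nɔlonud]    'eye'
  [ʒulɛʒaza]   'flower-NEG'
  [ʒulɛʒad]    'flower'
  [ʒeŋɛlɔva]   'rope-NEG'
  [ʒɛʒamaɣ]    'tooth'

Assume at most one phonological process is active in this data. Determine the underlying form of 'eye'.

The stem for 'eye' ends in [z] in [nɔlonuza] but [d] in [nɔlonud].
If /z/ were underlying and a rule turned it into [d] in isolation, 'name' would also alternate; but it has [z] in both [ŋɔranɛza] and [ŋɔranɛz].
Therefore /d/ is basic and [z] is derived by intervocalic spirantization (voiced stops become fricatives between vowels).
The underlying form of 'eye' is therefore /nɔlonud/.

/nɔlonud/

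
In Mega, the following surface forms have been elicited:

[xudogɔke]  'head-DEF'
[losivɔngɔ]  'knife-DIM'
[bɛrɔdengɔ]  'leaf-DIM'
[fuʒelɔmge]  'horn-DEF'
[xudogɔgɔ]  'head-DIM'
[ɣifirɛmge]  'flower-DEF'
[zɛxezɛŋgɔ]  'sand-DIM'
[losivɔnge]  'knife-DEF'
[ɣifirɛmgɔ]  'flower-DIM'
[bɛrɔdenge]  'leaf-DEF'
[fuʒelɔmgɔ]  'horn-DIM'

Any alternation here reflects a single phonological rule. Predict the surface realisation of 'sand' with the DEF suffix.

[zɛxezɛŋge]

The DEF suffix surfaces as [-ge] and [-ke], depending on the final segment of the stem.
The DIM suffix, which begins with [g], is invariant after every stem; so [g] is not altered by any rule here.
The DEF suffix is therefore /-ke/ underlyingly, with post-nasal voicing: voiceless stops become voiced after a nasal.
After 'sand', which ends in a nasal, the suffix surfaces as [-ge], giving [zɛxezɛŋge].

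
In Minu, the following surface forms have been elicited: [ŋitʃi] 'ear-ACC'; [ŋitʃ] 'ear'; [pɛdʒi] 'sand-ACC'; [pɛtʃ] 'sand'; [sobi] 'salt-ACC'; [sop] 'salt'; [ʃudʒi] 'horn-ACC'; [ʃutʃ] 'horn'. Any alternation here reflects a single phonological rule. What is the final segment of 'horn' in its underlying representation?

/dʒ/

The root 'horn' surfaces as [ʃudʒi] and [ʃutʃ], with a stem-final [dʒ] ~ [tʃ] alternation.
If /tʃ/ were underlying and a rule turned it into [dʒ] before the ACC suffix, 'ear' would also alternate; but it has [tʃ] in both [ŋitʃi] and [ŋitʃ].
So /dʒ/ is underlying, and a rule of word-final obstruent devoicing — voiced obstruents become voiceless word-finally — gives [tʃ].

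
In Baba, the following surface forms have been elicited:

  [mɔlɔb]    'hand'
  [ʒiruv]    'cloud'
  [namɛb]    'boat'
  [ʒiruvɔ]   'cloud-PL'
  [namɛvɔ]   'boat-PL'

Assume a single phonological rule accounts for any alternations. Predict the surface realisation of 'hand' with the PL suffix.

[mɔlɔvɔ]

In [namɛvɔ] and [namɛb] the final segment of 'boat' alternates: [v] ~ [b].
But 'cloud' keeps [v] in both environments ([ʒiruvɔ], [ʒiruv]), so there is no rule changing /v/ to [b] in isolation.
The alternation reflects intervocalic spirantization: voiced stops become fricatives between vowels. /b/ is underlying.
From [mɔlɔb] the stem 'hand' is /mɔlɔb/; between vowels this yields [mɔlɔvɔ].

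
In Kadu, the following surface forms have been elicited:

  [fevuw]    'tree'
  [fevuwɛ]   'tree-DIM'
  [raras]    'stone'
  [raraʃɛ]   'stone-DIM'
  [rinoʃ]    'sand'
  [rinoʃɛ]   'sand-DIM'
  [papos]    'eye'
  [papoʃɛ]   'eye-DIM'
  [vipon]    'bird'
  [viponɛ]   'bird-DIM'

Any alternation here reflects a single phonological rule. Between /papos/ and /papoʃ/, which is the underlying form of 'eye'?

/papos/

The stem for 'eye' ends in [s] in [papos] but [ʃ] in [papoʃɛ].
If /ʃ/ were underlying and a rule turned it into [s] in isolation, 'sand' would also alternate; but it has [ʃ] in both [rinoʃ] and [rinoʃɛ].
So /s/ is underlying, and a rule of palatalization before a front vowel — /s/ becomes palato-alveolar [ʃ] before a front vowel — gives [ʃ].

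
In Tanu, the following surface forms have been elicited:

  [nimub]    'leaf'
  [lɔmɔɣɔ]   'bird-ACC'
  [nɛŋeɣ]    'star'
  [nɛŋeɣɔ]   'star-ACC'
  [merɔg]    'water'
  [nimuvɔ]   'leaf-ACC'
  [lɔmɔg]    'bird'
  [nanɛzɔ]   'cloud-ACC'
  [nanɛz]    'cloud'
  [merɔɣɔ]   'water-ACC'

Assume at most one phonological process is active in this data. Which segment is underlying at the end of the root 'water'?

'water' shows [g] ~ [ɣ] at the end of the stem ([merɔg] vs [merɔɣɔ]).
The stem 'star' ([nɛŋeɣ], [nɛŋeɣɔ]) shows [ɣ] unchanged in both environments, so [ɣ] cannot be basic with [g] derived in isolation.
Therefore /g/ is basic and [ɣ] is derived by intervocalic spirantization (voiced stops become fricatives between vowels).

/g/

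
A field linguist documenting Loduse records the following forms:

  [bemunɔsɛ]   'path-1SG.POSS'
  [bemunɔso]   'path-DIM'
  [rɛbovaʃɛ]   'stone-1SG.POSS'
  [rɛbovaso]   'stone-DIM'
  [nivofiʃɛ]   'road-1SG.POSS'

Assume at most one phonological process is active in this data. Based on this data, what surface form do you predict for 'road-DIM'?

The stem for 'stone' ends in [ʃ] in [rɛbovaʃɛ] but [s] in [rɛbovaso].
The stem 'path' ([bemunɔsɛ], [bemunɔso]) shows [s] unchanged in both environments, so [s] cannot be basic with [ʃ] derived before the 1SG.POSS suffix.
Therefore /ʃ/ is basic and [s] is derived by depalatalization (palato-alveolar /ʃ/ becomes [s] when no front vowel follows).
The one attested form of 'road', [nivofiʃɛ], shows underlying /nivofiʃ/. Applying the same rule when no front vowel follows gives [nivofiso].

[nivofiso]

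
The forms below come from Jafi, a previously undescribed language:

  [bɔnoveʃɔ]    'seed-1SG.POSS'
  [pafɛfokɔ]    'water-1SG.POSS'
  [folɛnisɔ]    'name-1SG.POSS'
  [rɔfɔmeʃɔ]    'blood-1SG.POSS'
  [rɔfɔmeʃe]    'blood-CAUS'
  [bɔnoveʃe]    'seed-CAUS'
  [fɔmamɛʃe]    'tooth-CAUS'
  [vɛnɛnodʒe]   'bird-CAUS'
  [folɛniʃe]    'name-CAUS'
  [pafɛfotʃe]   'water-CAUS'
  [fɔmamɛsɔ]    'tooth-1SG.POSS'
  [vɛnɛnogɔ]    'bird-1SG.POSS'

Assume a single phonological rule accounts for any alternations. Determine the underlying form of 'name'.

The stem for 'name' ends in [s] in [folɛnisɔ] but [ʃ] in [folɛniʃe].
The stem 'blood' ([rɔfɔmeʃɔ], [rɔfɔmeʃe]) shows [ʃ] unchanged in both environments, so [ʃ] cannot be basic with [s] derived before the 1SG.POSS suffix.
So /s/ is underlying, and a rule of palatalization before a front vowel — /k/, /g/ and /s/ become palato-alveolar [tʃ], [dʒ] and [ʃ] before a front vowel — gives [ʃ].
Hence 'name' is /folɛnis/ underlyingly.

/folɛnis/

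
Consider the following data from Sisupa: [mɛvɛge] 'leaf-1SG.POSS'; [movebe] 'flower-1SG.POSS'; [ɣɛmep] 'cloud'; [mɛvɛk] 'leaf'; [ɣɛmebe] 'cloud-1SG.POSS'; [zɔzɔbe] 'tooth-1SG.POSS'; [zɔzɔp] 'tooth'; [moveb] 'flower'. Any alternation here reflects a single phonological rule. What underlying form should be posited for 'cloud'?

The stem for 'cloud' ends in [b] in [ɣɛmebe] but [p] in [ɣɛmep].
But 'flower' keeps [b] in both environments ([movebe], [moveb]), so there is no rule changing /b/ to [p] in isolation.
Therefore /p/ is basic and [b] is derived by intervocalic voicing (voiceless stops become voiced between vowels).

/ɣɛmep/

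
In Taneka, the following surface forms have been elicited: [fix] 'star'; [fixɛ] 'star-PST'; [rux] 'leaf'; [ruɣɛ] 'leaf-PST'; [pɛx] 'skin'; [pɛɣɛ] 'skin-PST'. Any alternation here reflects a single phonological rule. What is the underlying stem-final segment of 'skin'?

The stem for 'skin' ends in [x] in [pɛx] but [ɣ] in [pɛɣɛ].
Compare 'star', with invariant [x] in [fix] and [fixɛ]: an analysis with underlying /x/ and a rule producing [ɣ] before the PST suffix would wrongly predict alternation here too.
Therefore /ɣ/ is basic and [x] is derived by word-final obstruent devoicing (voiced obstruents become voiceless word-finally).

/ɣ/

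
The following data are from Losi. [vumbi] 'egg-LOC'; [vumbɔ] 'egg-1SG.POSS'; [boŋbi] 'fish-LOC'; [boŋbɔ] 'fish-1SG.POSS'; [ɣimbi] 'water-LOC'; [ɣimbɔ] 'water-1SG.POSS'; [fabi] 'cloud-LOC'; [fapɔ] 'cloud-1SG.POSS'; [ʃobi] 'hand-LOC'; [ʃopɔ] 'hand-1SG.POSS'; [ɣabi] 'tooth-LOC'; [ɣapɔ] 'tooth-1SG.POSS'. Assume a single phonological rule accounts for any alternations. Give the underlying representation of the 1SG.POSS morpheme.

/-pɔ/

The 1SG.POSS suffix surfaces as [-bɔ] and [-pɔ], depending on the final segment of the stem.
By contrast the LOC suffix keeps its initial [b] throughout — that segment must be underlying.
The 1SG.POSS suffix is therefore /-pɔ/ underlyingly, with post-nasal voicing: voiceless stops become voiced after a nasal.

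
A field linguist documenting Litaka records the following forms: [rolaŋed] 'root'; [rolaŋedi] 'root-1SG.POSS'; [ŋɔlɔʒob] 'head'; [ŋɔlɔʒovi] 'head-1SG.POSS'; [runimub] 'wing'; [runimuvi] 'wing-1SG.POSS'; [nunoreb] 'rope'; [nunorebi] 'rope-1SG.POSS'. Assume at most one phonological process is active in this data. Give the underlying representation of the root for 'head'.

'head' shows [b] ~ [v] at the end of the stem ([ŋɔlɔʒob] vs [ŋɔlɔʒovi]).
But 'rope' keeps [b] in both environments ([nunoreb], [nunorebi]), so there is no rule changing /b/ to [v] before the 1SG.POSS suffix.
So /v/ is underlying, and a rule of word-final hardening — voiced fricatives become stops word-finally — gives [b].

/ŋɔlɔʒov/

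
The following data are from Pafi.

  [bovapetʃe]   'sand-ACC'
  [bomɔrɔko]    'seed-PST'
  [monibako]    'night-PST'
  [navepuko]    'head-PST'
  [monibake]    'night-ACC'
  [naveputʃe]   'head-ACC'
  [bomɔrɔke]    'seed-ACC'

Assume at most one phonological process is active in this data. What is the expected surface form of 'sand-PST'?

[bovapeko]

In [naveputʃe] and [navepuko] the final segment of 'head' alternates: [tʃ] ~ [k].
The stem 'night' ([monibake], [monibako]) shows [k] unchanged in both environments, so [k] cannot be basic with [tʃ] derived before the ACC suffix.
The alternation reflects depalatalization: palato-alveolar /tʃ/ becomes [k] when no front vowel follows. /tʃ/ is underlying.
The one attested form of 'sand', [bovapetʃe], shows underlying /bovapetʃ/. Applying the same rule when no front vowel follows gives [bovapeko].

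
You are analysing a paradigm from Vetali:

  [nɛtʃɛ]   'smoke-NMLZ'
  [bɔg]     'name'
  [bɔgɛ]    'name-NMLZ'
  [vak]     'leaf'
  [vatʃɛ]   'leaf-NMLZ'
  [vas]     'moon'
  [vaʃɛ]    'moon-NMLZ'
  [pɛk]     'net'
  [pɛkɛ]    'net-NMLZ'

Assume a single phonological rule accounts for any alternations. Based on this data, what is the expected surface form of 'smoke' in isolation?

[nɛk]

The stem for 'leaf' ends in [k] in [vak] but [tʃ] in [vatʃɛ].
If /k/ were underlying and a rule turned it into [tʃ] before the NMLZ suffix, 'net' would also alternate; but it has [k] in both [pɛk] and [pɛkɛ].
The alternation reflects depalatalization: palato-alveolar /tʃ/ and /ʃ/ become [k] and [s] when no front vowel follows. /tʃ/ is underlying.
From [nɛtʃɛ] the stem 'smoke' is /nɛtʃ/; when no front vowel follows this yields [nɛk].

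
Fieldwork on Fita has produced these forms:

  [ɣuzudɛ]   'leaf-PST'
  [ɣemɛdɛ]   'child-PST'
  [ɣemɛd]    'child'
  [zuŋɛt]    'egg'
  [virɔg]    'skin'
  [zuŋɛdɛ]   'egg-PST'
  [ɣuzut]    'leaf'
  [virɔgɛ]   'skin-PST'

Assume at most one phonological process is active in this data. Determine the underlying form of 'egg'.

The root 'egg' surfaces as [zuŋɛdɛ] and [zuŋɛt], with a stem-final [d] ~ [t] alternation.
If /d/ were underlying and a rule turned it into [t] in isolation, 'child' would also alternate; but it has [d] in both [ɣemɛdɛ] and [ɣemɛd].
So /t/ is underlying, and a rule of intervocalic voicing — voiceless stops become voiced between vowels — gives [d].

/zuŋɛt/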